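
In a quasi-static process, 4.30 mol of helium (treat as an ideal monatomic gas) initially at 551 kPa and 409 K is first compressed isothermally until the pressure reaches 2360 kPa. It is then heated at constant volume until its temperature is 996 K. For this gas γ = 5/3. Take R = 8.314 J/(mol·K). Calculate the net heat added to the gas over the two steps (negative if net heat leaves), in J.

V₁ = nRT₁/P₁ = 4.30×8.314×409/551 = 26.5 L.
Step 1 — Isothermal: T stays 409 K; PV = const ⇒ V₂ = 6.20 L, P₂ = 2360 kPa.
ΔU = 0 (ideal gas, T constant).
W = nRT ln(V₂/V₁) = 4.30×8.314×409×ln(0.233) = -21300 J.
Q = ΔU + W = -21300 J.
State after step 1: P = 2360 kPa, V = 6.20 L, T = 409 K.
Step 2 — Isochoric: V stays 6.20 L; P/T = const ⇒ T₂ = 996 K, P₂ = 5750 kPa.
W = 0 (no volume change).
ΔU = nCvΔT = 4.30×12.5×(996−409) = 31500 J.
Q = ΔU = 31500 J.
Net over both steps: W = -21300 J, Q = 10200 J, ΔU = 31500 J.

10200 J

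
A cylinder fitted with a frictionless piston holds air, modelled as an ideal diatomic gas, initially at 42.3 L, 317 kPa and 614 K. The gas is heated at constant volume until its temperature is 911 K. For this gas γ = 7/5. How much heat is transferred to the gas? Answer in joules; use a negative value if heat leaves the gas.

16200 J

n = P₁V₁/(RT₁) = 317×42.3/(8.314×614) = 2.63 mol.
Isochoric: V stays 42.3 L; P/T = const ⇒ T₂ = 911 K, P₂ = 470 kPa.
W = 0 (no volume change).
ΔU = nCvΔT = 2.63×20.8×(911−614) = 16200 J.
Q = ΔU = 16200 J.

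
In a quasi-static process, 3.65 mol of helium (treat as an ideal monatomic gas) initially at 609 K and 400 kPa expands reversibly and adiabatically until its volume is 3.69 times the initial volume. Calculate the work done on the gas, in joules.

-16100 J

V₁ = nRT₁/P₁ = 3.65×8.314×609/400 = 46.2 L.
Adiabatic: TV^(γ−1) = const ⇒ T₂ = 609×(0.271)^0.667 = 255 K; PV^γ = const ⇒ P₂ = 45.4 kPa.
ΔU = nCvΔT = 3.65×12.5×(255−609) = -16100 J.
Q = 0 for an adiabatic process, so W = −ΔU = 16100 J.
Work done on the gas = −W_by = -16100 J.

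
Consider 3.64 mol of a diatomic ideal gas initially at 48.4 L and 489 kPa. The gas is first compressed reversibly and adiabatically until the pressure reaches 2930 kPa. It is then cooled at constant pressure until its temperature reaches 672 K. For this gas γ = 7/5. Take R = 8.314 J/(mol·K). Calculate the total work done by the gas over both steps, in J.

-58700 J

T₁ = P₁V₁/(nR) = 489×48.4/(3.64×8.314) = 782 K.
Step 1 — Adiabatic: T₂/T₁ = (P₂/P₁)^((γ−1)/γ) ⇒ T₂ = 782×(5.99)^0.286 = 1300 K; V₂ = 13.5 L.
ΔU = nCvΔT = 3.64×20.8×(1300−782) = 39500 J.
Q = 0 for an adiabatic process, so W = −ΔU = -39500 J.
State after step 1: P = 2930 kPa, V = 13.5 L, T = 1300 K.
Step 2 — Isobaric: P stays 2930 kPa; V/T = const ⇒ T₂ = 672 K, V₂ = 6.94 L.
W = PΔV = 2930×(6.94−13.5) kPa·L = -19100 J.
ΔU = nCvΔT = 3.64×20.8×(672−1300) = -47800 J.
Q = ΔU + W = nCpΔT = -67000 J.
Net over both steps: W = -58700 J, Q = -67000 J, ΔU = -8330 J.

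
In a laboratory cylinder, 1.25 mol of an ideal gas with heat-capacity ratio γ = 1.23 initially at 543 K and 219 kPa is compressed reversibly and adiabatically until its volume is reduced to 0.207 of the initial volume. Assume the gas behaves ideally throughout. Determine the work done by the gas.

V₁ = nRT₁/P₁ = 1.25×8.314×543/219 = 25.8 L.
Adiabatic: TV^(γ−1) = const ⇒ T₂ = 543×(4.83)^0.230 = 780 K; PV^γ = const ⇒ P₂ = 1520 kPa.
ΔU = nCvΔT = 1.25×36.1×(780−543) = 10700 J.
Q = 0 for an adiabatic process, so W = −ΔU = -10700 J.

-10700 J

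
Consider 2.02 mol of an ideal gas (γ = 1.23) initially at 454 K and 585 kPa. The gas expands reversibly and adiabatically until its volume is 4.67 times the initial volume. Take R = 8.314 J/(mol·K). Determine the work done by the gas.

9890 J

V₁ = nRT₁/P₁ = 2.02×8.314×454/585 = 13.0 L.
Adiabatic: TV^(γ−1) = const ⇒ T₂ = 454×(0.214)^0.230 = 319 K; PV^γ = const ⇒ P₂ = 87.9 kPa.
ΔU = nCvΔT = 2.02×36.1×(319−454) = -9890 J.
Q = 0 for an adiabatic process, so W = −ΔU = 9890 J.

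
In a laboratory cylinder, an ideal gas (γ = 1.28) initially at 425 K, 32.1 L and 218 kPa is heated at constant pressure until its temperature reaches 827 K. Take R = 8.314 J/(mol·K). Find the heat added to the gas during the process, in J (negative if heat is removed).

n = P₁V₁/(RT₁) = 218×32.1/(8.314×425) = 1.98 mol.
Isobaric: P stays 218 kPa; V/T = const ⇒ T₂ = 827 K, V₂ = 62.5 L.
W = PΔV = 218×(62.5−32.1) kPa·L = 6620 J.
ΔU = nCvΔT = 1.98×29.7×(827−425) = 23600 J.
Q = ΔU + W = nCpΔT = 30300 J.

30300 J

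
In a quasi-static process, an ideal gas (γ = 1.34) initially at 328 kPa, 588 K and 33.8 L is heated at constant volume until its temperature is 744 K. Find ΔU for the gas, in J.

n = P₁V₁/(RT₁) = 328×33.8/(8.314×588) = 2.27 mol.
Isochoric: V stays 33.8 L; P/T = const ⇒ T₂ = 744 K, P₂ = 415 kPa.
For an ideal gas ΔU = nCvΔT with Cv = R/(γ−1) = 24.5 J/(mol·K).
ΔU = 2.27×24.5×(744−588) = 8650 J.

8650 J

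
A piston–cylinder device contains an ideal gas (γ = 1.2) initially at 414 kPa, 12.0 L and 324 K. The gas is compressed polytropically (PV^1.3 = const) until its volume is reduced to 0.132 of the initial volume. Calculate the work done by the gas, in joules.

-13800 J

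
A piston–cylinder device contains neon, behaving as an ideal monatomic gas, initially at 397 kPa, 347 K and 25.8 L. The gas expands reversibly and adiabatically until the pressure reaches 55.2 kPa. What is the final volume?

84.3 L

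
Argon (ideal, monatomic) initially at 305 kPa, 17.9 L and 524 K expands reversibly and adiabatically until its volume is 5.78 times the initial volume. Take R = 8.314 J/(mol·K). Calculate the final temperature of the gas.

Adiabatic: TV^(γ−1) = const ⇒ T₂ = 524×(0.173)^0.667 = 163 K; PV^γ = const ⇒ P₂ = 16.4 kPa.

163 K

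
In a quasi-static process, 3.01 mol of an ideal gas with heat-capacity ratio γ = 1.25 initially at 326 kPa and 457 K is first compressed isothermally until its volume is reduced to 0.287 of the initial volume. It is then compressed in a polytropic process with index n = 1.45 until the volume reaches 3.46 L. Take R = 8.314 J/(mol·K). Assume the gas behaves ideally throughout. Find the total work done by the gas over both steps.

-30000 J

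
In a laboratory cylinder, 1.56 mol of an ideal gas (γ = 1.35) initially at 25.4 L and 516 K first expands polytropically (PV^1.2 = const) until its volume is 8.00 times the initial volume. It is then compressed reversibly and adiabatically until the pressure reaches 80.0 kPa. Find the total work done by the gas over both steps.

P₁ = nRT₁/V₁ = 1.56×8.314×516/25.4 = 263 kPa.
Step 1 — Polytropic n=1.2: T₂ = T₁(V₁/V₂)^(n−1) = 516×(0.125)^0.20 = 340 K; P₂ = P₁(V₁/V₂)^n = 21.7 kPa.
W = (P₁V₁−P₂V₂)/(n−1) = (263×25.4−21.7×203)/0.20 = 11400 J.
ΔU = nCvΔT = 1.56×23.8×(340−516) = -6510 J.
Q = ΔU + W = 4880 J.
State after step 1: P = 21.7 kPa, V = 203 L, T = 340 K.
Step 2 — Adiabatic: T₂/T₁ = (P₂/P₁)^((γ−1)/γ) ⇒ T₂ = 340×(3.68)^0.259 = 477 K; V₂ = 77.4 L.
ΔU = nCvΔT = 1.56×23.8×(477−340) = 5070 J.
Q = 0 for an adiabatic process, so W = −ΔU = -5070 J.
Net over both steps: W = 6310 J, Q = 4880 J, ΔU = -1430 J.

6310 J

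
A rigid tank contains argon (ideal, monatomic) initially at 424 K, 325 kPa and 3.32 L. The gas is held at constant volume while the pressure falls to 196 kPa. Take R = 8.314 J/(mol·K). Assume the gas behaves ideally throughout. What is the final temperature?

256 K

Isochoric: V stays 3.32 L; P/T = const ⇒ T₂ = 256 K, P₂ = 196 kPa.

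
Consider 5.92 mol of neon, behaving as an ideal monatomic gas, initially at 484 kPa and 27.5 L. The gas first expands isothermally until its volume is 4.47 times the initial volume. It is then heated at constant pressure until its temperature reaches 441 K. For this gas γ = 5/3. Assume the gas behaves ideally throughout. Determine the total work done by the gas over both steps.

28300 J

T₁ = P₁V₁/(nR) = 484×27.5/(5.92×8.314) = 270 K.
Step 1 — Isothermal: T stays 270 K; PV = const ⇒ V₂ = 123 L, P₂ = 108 kPa.
ΔU = 0 (ideal gas, T constant).
W = nRT ln(V₂/V₁) = 5.92×8.314×270×ln(4.47) = 19900 J.
Q = ΔU + W = 19900 J.
State after step 1: P = 108 kPa, V = 123 L, T = 270 K.
Step 2 — Isobaric: P stays 108 kPa; V/T = const ⇒ T₂ = 441 K, V₂ = 200 L.
W = PΔV = 108×(200−123) kPa·L = 8400 J.
ΔU = nCvΔT = 5.92×12.5×(441−270) = 12600 J.
Q = ΔU + W = nCpΔT = 21000 J.
Net over both steps: W = 28300 J, Q = 40900 J, ΔU = 12600 J.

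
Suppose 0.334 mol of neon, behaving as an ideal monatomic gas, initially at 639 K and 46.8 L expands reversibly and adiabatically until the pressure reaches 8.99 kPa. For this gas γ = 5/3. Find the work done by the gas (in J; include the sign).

1160 J

P₁ = nRT₁/V₁ = 0.334×8.314×639/46.8 = 37.9 kPa.
Adiabatic: T₂/T₁ = (P₂/P₁)^((γ−1)/γ) ⇒ T₂ = 639×(0.237)^0.400 = 359 K; V₂ = 111 L.
ΔU = nCvΔT = 0.334×12.5×(359−639) = -1160 J.
Q = 0 for an adiabatic process, so W = −ΔU = 1160 J.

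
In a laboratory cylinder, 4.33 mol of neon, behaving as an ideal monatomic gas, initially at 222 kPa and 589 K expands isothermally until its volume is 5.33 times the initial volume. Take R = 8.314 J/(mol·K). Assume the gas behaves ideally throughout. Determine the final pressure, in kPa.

41.7 kPa

V₁ = nRT₁/P₁ = 4.33×8.314×589/222 = 95.5 L.
Isothermal: T stays 589 K; PV = const ⇒ V₂ = 509 L, P₂ = 41.7 kPa.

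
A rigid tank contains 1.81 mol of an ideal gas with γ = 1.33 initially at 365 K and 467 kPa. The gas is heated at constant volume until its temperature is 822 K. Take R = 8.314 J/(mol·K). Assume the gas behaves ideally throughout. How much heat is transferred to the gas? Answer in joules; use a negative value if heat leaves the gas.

V₁ = nRT₁/P₁ = 1.81×8.314×365/467 = 11.8 L.
Isochoric: V stays 11.8 L; P/T = const ⇒ T₂ = 822 K, P₂ = 1050 kPa.
W = 0 (no volume change).
ΔU = nCvΔT = 1.81×25.2×(822−365) = 20800 J.
Q = ΔU = 20800 J.

20800 J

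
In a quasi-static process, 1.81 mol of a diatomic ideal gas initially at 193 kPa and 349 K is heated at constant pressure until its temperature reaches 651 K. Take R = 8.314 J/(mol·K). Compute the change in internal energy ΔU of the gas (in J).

11400 J

V₁ = nRT₁/P₁ = 1.81×8.314×349/193 = 27.2 L.
Isobaric: P stays 193 kPa; V/T = const ⇒ T₂ = 651 K, V₂ = 50.8 L.
For an ideal gas ΔU = nCvΔT with Cv = (5/2)R = 20.8 J/(mol·K).
ΔU = 1.81×20.8×(651−349) = 11400 J.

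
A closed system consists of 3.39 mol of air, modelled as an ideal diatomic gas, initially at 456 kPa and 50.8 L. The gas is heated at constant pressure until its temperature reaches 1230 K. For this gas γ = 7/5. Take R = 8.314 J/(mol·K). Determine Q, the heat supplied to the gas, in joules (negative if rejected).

T₁ = P₁V₁/(nR) = 456×50.8/(3.39×8.314) = 822 K.
Isobaric: P stays 456 kPa; V/T = const ⇒ T₂ = 1230 K, V₂ = 76.0 L.
W = PΔV = 456×(76.0−50.8) kPa·L = 11500 J.
ΔU = nCvΔT = 3.39×20.8×(1230−822) = 28800 J.
Q = ΔU + W = nCpΔT = 40300 J.

40300 J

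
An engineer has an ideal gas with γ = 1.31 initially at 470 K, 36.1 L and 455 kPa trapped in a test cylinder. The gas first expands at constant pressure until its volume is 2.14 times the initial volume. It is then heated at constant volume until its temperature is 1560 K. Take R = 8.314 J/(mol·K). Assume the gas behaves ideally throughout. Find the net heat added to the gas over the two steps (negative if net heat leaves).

n = P₁V₁/(RT₁) = 455×36.1/(8.314×470) = 4.20 mol.
Step 1 — Isobaric: P stays 455 kPa; V/T = const ⇒ T₂ = 1010 K, V₂ = 77.3 L.
W = PΔV = 455×(77.3−36.1) kPa·L = 18700 J.
ΔU = nCvΔT = 4.20×26.8×(1010−470) = 60400 J.
Q = ΔU + W = nCpΔT = 79100 J.
State after step 1: P = 455 kPa, V = 77.3 L, T = 1010 K.
Step 2 — Isochoric: V stays 77.3 L; P/T = const ⇒ T₂ = 1560 K, P₂ = 706 kPa.
W = 0 (no volume change).
ΔU = nCvΔT = 4.20×26.8×(1560−1010) = 62500 J.
Q = ΔU = 62500 J.
Net over both steps: W = 18700 J, Q = 142000 J, ΔU = 123000 J.

142000 J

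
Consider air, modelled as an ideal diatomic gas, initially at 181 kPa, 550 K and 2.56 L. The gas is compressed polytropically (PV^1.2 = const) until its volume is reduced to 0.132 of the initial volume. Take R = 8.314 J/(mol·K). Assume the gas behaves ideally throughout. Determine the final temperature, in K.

Polytropic n=1.2: T₂ = T₁(V₁/V₂)^(n−1) = 550×(7.58)^0.20 = 825 K; P₂ = P₁(V₁/V₂)^n = 2060 kPa.

825 K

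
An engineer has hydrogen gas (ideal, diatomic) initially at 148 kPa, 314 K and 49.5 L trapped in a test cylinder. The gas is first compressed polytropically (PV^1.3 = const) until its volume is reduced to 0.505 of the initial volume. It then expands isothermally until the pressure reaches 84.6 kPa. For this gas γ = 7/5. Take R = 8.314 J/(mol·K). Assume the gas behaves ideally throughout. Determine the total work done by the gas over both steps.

7460 J

n = P₁V₁/(RT₁) = 148×49.5/(8.314×314) = 2.81 mol.
Step 1 — Polytropic n=1.3: T₂ = T₁(V₁/V₂)^(n−1) = 314×(1.98)^0.30 = 385 K; P₂ = P₁(V₁/V₂)^n = 360 kPa.
W = (P₁V₁−P₂V₂)/(n−1) = (148×49.5−360×25.0)/0.30 = -5550 J.
ΔU = nCvΔT = 2.81×20.8×(385−314) = 4170 J.
Q = ΔU + W = -1390 J.
State after step 1: P = 360 kPa, V = 25.0 L, T = 385 K.
Step 2 — Isothermal: T stays 385 K; PV = const ⇒ V₂ = 106 L, P₂ = 84.6 kPa.
ΔU = 0 (ideal gas, T constant).
W = nRT ln(V₂/V₁) = 2.81×8.314×385×ln(4.25) = 13000 J.
Q = ΔU + W = 13000 J.
Net over both steps: W = 7460 J, Q = 11600 J, ΔU = 4170 J.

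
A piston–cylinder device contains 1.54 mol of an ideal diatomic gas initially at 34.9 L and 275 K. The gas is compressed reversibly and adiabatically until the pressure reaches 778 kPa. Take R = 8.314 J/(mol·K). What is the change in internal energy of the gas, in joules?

6980 J

P₁ = nRT₁/V₁ = 1.54×8.314×275/34.9 = 101 kPa.
Adiabatic: T₂/T₁ = (P₂/P₁)^((γ−1)/γ) ⇒ T₂ = 275×(7.71)^0.286 = 493 K; V₂ = 8.11 L.
For an ideal gas ΔU = nCvΔT with Cv = (5/2)R = 20.8 J/(mol·K).
ΔU = 1.54×20.8×(493−275) = 6980 J.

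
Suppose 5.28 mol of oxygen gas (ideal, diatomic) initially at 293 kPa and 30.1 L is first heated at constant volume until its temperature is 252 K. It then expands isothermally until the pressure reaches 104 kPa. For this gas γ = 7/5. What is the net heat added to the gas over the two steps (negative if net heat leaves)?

19600 J

T₁ = P₁V₁/(nR) = 293×30.1/(5.28×8.314) = 201 K.
Step 1 — Isochoric: V stays 30.1 L; P/T = const ⇒ T₂ = 252 K, P₂ = 368 kPa.
W = 0 (no volume change).
ΔU = nCvΔT = 5.28×20.8×(252−201) = 5610 J.
Q = ΔU = 5610 J.
State after step 1: P = 368 kPa, V = 30.1 L, T = 252 K.
Step 2 — Isothermal: T stays 252 K; PV = const ⇒ V₂ = 106 L, P₂ = 104 kPa.
ΔU = 0 (ideal gas, T constant).
W = nRT ln(V₂/V₁) = 5.28×8.314×252×ln(3.53) = 14000 J.
Q = ΔU + W = 14000 J.
Net over both steps: W = 14000 J, Q = 19600 J, ΔU = 5610 J.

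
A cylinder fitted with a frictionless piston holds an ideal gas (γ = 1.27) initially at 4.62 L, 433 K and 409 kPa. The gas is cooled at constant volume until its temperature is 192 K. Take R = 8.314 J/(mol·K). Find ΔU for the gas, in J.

n = P₁V₁/(RT₁) = 409×4.62/(8.314×433) = 0.525 mol.
Isochoric: V stays 4.62 L; P/T = const ⇒ T₂ = 192 K, P₂ = 181 kPa.
For an ideal gas ΔU = nCvΔT with Cv = R/(γ−1) = 30.8 J/(mol·K).
ΔU = 0.525×30.8×(192−433) = -3900 J.

-3900 J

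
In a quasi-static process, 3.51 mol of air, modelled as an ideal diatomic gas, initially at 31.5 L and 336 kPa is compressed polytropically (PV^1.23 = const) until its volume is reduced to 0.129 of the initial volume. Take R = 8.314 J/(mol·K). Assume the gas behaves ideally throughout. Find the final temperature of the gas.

581 K

T₁ = P₁V₁/(nR) = 336×31.5/(3.51×8.314) = 363 K.
Polytropic n=1.23: T₂ = T₁(V₁/V₂)^(n−1) = 363×(7.75)^0.23 = 581 K; P₂ = P₁(V₁/V₂)^n = 4170 kPa.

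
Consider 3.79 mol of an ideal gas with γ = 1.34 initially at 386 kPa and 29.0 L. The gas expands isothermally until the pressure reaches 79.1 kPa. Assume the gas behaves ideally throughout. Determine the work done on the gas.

-17700 J

T₁ = P₁V₁/(nR) = 386×29.0/(3.79×8.314) = 355 K.
Isothermal: T stays 355 K; PV = const ⇒ V₂ = 142 L, P₂ = 79.1 kPa.
W = nRT ln(V₂/V₁) = 3.79×8.314×355×ln(4.88) = 17700 J.
Work done on the gas = −W_by = -17700 J.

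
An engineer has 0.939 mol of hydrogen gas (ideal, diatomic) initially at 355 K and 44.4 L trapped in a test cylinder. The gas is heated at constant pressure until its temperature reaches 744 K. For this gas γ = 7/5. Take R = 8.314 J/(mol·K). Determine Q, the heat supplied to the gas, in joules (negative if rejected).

10600 J

P₁ = nRT₁/V₁ = 0.939×8.314×355/44.4 = 62.4 kPa.
Isobaric: P stays 62.4 kPa; V/T = const ⇒ T₂ = 744 K, V₂ = 93.1 L.
W = PΔV = 62.4×(93.1−44.4) kPa·L = 3040 J.
ΔU = nCvΔT = 0.939×20.8×(744−355) = 7590 J.
Q = ΔU + W = nCpΔT = 10600 J.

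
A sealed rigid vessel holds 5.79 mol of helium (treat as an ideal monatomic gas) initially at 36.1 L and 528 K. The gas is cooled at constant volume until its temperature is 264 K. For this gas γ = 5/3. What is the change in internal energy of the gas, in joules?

P₁ = nRT₁/V₁ = 5.79×8.314×528/36.1 = 704 kPa.
Isochoric: V stays 36.1 L; P/T = const ⇒ T₂ = 264 K, P₂ = 352 kPa.
For an ideal gas ΔU = nCvΔT with Cv = (3/2)R = 12.5 J/(mol·K).
ΔU = 5.79×12.5×(264−528) = -19100 J.

-19100 J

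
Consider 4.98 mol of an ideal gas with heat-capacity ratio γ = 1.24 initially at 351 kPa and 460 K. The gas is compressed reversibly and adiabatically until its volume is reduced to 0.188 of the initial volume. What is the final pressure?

V₁ = nRT₁/P₁ = 4.98×8.314×460/351 = 54.3 L.
Adiabatic: TV^(γ−1) = const ⇒ T₂ = 460×(5.32)^0.240 = 687 K; PV^γ = const ⇒ P₂ = 2790 kPa.

2790 kPa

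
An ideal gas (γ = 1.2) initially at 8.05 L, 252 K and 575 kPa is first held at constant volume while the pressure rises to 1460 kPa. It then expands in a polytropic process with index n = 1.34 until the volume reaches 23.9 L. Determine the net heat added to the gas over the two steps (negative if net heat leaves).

n = P₁V₁/(RT₁) = 575×8.05/(8.314×252) = 2.21 mol.
Step 1 — Isochoric: V stays 8.05 L; P/T = const ⇒ T₂ = 640 K, P₂ = 1460 kPa.
W = 0 (no volume change).
ΔU = nCvΔT = 2.21×41.6×(640−252) = 35600 J.
Q = ΔU = 35600 J.
State after step 1: P = 1460 kPa, V = 8.05 L, T = 640 K.
Step 2 — Polytropic n=1.34: T₂ = T₁(V₁/V₂)^(n−1) = 640×(0.337)^0.34 = 442 K; P₂ = P₁(V₁/V₂)^n = 340 kPa.
W = (P₁V₁−P₂V₂)/(n−1) = (1460×8.05−340×23.9)/0.34 = 10700 J.
ΔU = nCvΔT = 2.21×41.6×(442−640) = -18200 J.
Q = ΔU + W = -7480 J.
Net over both steps: W = 10700 J, Q = 28100 J, ΔU = 17400 J.

28100 J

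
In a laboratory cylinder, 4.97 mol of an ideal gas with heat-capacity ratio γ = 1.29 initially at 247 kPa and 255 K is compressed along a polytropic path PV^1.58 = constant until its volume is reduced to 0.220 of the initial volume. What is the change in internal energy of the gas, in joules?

51100 J

V₁ = nRT₁/P₁ = 4.97×8.314×255/247 = 42.7 L.
Polytropic n=1.58: T₂ = T₁(V₁/V₂)^(n−1) = 255×(4.55)^0.58 = 614 K; P₂ = P₁(V₁/V₂)^n = 2700 kPa.
For an ideal gas ΔU = nCvΔT with Cv = R/(γ−1) = 28.7 J/(mol·K).
ΔU = 4.97×28.7×(614−255) = 51100 J.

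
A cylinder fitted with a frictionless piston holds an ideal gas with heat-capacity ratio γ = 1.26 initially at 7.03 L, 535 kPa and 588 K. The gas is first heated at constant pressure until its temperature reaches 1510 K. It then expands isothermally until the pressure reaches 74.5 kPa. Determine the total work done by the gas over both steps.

24900 J

n = P₁V₁/(RT₁) = 535×7.03/(8.314×588) = 0.769 mol.
Step 1 — Isobaric: P stays 535 kPa; V/T = const ⇒ T₂ = 1510 K, V₂ = 18.1 L.
W = PΔV = 535×(18.1−7.03) kPa·L = 5900 J.
ΔU = nCvΔT = 0.769×32.0×(1510−588) = 22700 J.
Q = ΔU + W = nCpΔT = 28600 J.
State after step 1: P = 535 kPa, V = 18.1 L, T = 1510 K.
Step 2 — Isothermal: T stays 1510 K; PV = const ⇒ V₂ = 130 L, P₂ = 74.5 kPa.
ΔU = 0 (ideal gas, T constant).
W = nRT ln(V₂/V₁) = 0.769×8.314×1510×ln(7.18) = 19000 J.
Q = ΔU + W = 19000 J.
Net over both steps: W = 24900 J, Q = 47600 J, ΔU = 22700 J.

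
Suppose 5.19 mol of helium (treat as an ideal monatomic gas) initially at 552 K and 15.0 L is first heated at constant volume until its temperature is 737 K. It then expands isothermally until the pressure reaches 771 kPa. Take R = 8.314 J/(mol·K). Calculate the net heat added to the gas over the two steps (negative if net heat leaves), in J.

44100 J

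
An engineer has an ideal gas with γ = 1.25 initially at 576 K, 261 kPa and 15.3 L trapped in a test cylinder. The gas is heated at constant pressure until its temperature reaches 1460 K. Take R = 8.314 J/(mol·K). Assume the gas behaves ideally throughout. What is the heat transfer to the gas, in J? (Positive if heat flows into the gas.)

n = P₁V₁/(RT₁) = 261×15.3/(8.314×576) = 0.834 mol.
Isobaric: P stays 261 kPa; V/T = const ⇒ T₂ = 1460 K, V₂ = 38.8 L.
W = PΔV = 261×(38.8−15.3) kPa·L = 6130 J.
ΔU = nCvΔT = 0.834×33.3×(1460−576) = 24500 J.
Q = ΔU + W = nCpΔT = 30600 J.

30600 J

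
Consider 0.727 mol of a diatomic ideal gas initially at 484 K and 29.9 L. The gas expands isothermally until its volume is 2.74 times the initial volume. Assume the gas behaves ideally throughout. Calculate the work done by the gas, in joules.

2950 J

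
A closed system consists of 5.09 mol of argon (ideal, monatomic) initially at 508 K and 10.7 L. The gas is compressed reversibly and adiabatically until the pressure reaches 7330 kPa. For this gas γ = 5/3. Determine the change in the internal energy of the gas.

21900 J

P₁ = nRT₁/V₁ = 5.09×8.314×508/10.7 = 2010 kPa.
Adiabatic: T₂/T₁ = (P₂/P₁)^((γ−1)/γ) ⇒ T₂ = 508×(3.65)^0.400 = 853 K; V₂ = 4.92 L.
For an ideal gas ΔU = nCvΔT with Cv = (3/2)R = 12.5 J/(mol·K).
ΔU = 5.09×12.5×(853−508) = 21900 J.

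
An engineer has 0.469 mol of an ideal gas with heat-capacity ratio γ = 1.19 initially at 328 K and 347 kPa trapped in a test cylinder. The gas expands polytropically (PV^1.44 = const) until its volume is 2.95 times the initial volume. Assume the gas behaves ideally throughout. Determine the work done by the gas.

V₁ = nRT₁/P₁ = 0.469×8.314×328/347 = 3.69 L.
Polytropic n=1.44: T₂ = T₁(V₁/V₂)^(n−1) = 328×(0.339)^0.44 = 204 K; P₂ = P₁(V₁/V₂)^n = 73.1 kPa.
W = (P₁V₁−P₂V₂)/(n−1) = (347×3.69−73.1×10.9)/0.44 = 1100 J.

1100 J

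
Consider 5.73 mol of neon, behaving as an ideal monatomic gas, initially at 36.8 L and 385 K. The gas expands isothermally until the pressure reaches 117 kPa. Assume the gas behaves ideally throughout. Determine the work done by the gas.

P₁ = nRT₁/V₁ = 5.73×8.314×385/36.8 = 498 kPa.
Isothermal: T stays 385 K; PV = const ⇒ V₂ = 157 L, P₂ = 117 kPa.
W = nRT ln(V₂/V₁) = 5.73×8.314×385×ln(4.26) = 26600 J.

26600 J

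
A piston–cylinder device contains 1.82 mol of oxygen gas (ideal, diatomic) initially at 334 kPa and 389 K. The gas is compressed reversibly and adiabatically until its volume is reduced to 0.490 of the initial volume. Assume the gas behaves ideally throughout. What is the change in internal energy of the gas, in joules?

4860 J

V₁ = nRT₁/P₁ = 1.82×8.314×389/334 = 17.6 L.
Adiabatic: TV^(γ−1) = const ⇒ T₂ = 389×(2.04)^0.400 = 517 K; PV^γ = const ⇒ P₂ = 907 kPa.
For an ideal gas ΔU = nCvΔT with Cv = (5/2)R = 20.8 J/(mol·K).
ΔU = 1.82×20.8×(517−389) = 4860 J.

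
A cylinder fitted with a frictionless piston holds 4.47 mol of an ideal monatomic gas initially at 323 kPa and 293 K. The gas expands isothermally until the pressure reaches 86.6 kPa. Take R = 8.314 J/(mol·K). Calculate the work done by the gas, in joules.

V₁ = nRT₁/P₁ = 4.47×8.314×293/323 = 33.7 L.
Isothermal: T stays 293 K; PV = const ⇒ V₂ = 126 L, P₂ = 86.6 kPa.
W = nRT ln(V₂/V₁) = 4.47×8.314×293×ln(3.73) = 14300 J.

14300 J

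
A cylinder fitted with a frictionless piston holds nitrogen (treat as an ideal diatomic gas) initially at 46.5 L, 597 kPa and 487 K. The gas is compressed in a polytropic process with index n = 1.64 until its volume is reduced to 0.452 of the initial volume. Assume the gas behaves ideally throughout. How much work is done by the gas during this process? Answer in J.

-28700 J

n = P₁V₁/(RT₁) = 597×46.5/(8.314×487) = 6.86 mol.
Polytropic n=1.64: T₂ = T₁(V₁/V₂)^(n−1) = 487×(2.21)^0.64 = 810 K; P₂ = P₁(V₁/V₂)^n = 2200 kPa.
W = (P₁V₁−P₂V₂)/(n−1) = (597×46.5−2200×21.0)/0.64 = -28700 J.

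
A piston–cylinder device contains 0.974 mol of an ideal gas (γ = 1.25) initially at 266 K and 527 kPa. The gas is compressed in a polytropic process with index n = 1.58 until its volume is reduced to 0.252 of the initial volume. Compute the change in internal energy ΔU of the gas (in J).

10500 J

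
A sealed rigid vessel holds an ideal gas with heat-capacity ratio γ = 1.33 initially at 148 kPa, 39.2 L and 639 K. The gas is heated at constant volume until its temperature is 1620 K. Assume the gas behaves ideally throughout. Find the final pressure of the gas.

375 kPa

Isochoric: V stays 39.2 L; P/T = const ⇒ T₂ = 1620 K, P₂ = 375 kPa.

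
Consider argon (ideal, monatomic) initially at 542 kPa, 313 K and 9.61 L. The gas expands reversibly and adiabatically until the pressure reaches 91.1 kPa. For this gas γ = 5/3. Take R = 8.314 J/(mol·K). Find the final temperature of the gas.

Adiabatic: T₂/T₁ = (P₂/P₁)^((γ−1)/γ) ⇒ T₂ = 313×(0.168)^0.400 = 153 K; V₂ = 28.0 L.

153 K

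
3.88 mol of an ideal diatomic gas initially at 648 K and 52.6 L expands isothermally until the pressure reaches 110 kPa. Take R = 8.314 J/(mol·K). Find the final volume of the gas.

P₁ = nRT₁/V₁ = 3.88×8.314×648/52.6 = 397 kPa.
Isothermal: T stays 648 K; PV = const ⇒ V₂ = 190 L, P₂ = 110 kPa.

190 L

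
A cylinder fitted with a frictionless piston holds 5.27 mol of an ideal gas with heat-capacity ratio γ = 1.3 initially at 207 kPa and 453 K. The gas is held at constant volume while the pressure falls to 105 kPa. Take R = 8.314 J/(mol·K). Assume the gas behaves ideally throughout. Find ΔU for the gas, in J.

-32600 J

V₁ = nRT₁/P₁ = 5.27×8.314×453/207 = 95.9 L.
Isochoric: V stays 95.9 L; P/T = const ⇒ T₂ = 230 K, P₂ = 105 kPa.
For an ideal gas ΔU = nCvΔT with Cv = R/(γ−1) = 27.7 J/(mol·K).
ΔU = 5.27×27.7×(230−453) = -32600 J.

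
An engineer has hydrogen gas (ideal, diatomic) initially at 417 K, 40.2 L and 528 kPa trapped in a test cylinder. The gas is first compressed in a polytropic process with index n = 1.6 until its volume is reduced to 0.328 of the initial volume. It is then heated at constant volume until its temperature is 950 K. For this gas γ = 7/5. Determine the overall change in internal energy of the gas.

67800 J

n = P₁V₁/(RT₁) = 528×40.2/(8.314×417) = 6.12 mol.
Step 1 — Polytropic n=1.6: T₂ = T₁(V₁/V₂)^(n−1) = 417×(3.05)^0.60 = 814 K; P₂ = P₁(V₁/V₂)^n = 3140 kPa.
W = (P₁V₁−P₂V₂)/(n−1) = (528×40.2−3140×13.2)/0.60 = -33700 J.
ΔU = nCvΔT = 6.12×20.8×(814−417) = 50500 J.
Q = ΔU + W = 16800 J.
State after step 1: P = 3140 kPa, V = 13.2 L, T = 814 K.
Step 2 — Isochoric: V stays 13.2 L; P/T = const ⇒ T₂ = 950 K, P₂ = 3670 kPa.
W = 0 (no volume change).
ΔU = nCvΔT = 6.12×20.8×(950−814) = 17300 J.
Q = ΔU = 17300 J.
Net over both steps: W = -33700 J, Q = 34100 J, ΔU = 67800 J.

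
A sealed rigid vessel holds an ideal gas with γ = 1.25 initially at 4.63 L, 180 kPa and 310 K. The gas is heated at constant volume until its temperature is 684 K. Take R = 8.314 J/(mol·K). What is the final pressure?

Isochoric: V stays 4.63 L; P/T = const ⇒ T₂ = 684 K, P₂ = 397 kPa.

397 kPa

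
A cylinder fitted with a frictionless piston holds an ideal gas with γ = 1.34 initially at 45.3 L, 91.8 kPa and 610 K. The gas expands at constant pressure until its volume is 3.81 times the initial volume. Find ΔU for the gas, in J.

n = P₁V₁/(RT₁) = 91.8×45.3/(8.314×610) = 0.820 mol.
Isobaric: P stays 91.8 kPa; V/T = const ⇒ T₂ = 2320 K, V₂ = 173 L.
For an ideal gas ΔU = nCvΔT with Cv = R/(γ−1) = 24.5 J/(mol·K).
ΔU = 0.820×24.5×(2320−610) = 34400 J.

34400 J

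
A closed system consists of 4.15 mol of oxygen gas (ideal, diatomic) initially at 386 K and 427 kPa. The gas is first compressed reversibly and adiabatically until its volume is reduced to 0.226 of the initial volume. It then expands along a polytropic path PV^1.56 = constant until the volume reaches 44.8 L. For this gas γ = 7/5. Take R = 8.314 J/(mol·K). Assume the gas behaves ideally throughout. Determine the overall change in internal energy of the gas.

-11900 J

V₁ = nRT₁/P₁ = 4.15×8.314×386/427 = 31.2 L.
Step 1 — Adiabatic: TV^(γ−1) = const ⇒ T₂ = 386×(4.42)^0.400 = 700 K; PV^γ = const ⇒ P₂ = 3430 kPa.
ΔU = nCvΔT = 4.15×20.8×(700−386) = 27100 J.
Q = 0 for an adiabatic process, so W = −ΔU = -27100 J.
State after step 1: P = 3430 kPa, V = 7.05 L, T = 700 K.
Step 2 — Polytropic n=1.56: T₂ = T₁(V₁/V₂)^(n−1) = 700×(0.157)^0.56 = 248 K; P₂ = P₁(V₁/V₂)^n = 191 kPa.
W = (P₁V₁−P₂V₂)/(n−1) = (3430×7.05−191×44.8)/0.56 = 27800 J.
ΔU = nCvΔT = 4.15×20.8×(248−700) = -38900 J.
Q = ΔU + W = -11100 J.
Net over both steps: W = 745 J, Q = -11100 J, ΔU = -11900 J.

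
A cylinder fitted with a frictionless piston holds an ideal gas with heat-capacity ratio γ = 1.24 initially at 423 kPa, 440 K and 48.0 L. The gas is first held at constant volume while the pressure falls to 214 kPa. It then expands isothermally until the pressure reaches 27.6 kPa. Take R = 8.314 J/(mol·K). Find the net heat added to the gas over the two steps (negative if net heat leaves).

-20800 J

n = P₁V₁/(RT₁) = 423×48.0/(8.314×440) = 5.55 mol.
Step 1 — Isochoric: V stays 48.0 L; P/T = const ⇒ T₂ = 223 K, P₂ = 214 kPa.
W = 0 (no volume change).
ΔU = nCvΔT = 5.55×34.6×(223−440) = -41800 J.
Q = ΔU = -41800 J.
State after step 1: P = 214 kPa, V = 48.0 L, T = 223 K.
Step 2 — Isothermal: T stays 223 K; PV = const ⇒ V₂ = 372 L, P₂ = 27.6 kPa.
ΔU = 0 (ideal gas, T constant).
W = nRT ln(V₂/V₁) = 5.55×8.314×223×ln(7.75) = 21000 J.
Q = ΔU + W = 21000 J.
Net over both steps: W = 21000 J, Q = -20800 J, ΔU = -41800 J.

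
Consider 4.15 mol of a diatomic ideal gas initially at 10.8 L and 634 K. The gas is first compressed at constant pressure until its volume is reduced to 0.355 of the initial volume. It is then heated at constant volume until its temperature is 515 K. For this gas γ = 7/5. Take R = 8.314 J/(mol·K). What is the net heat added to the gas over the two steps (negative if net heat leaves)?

P₁ = nRT₁/V₁ = 4.15×8.314×634/10.8 = 2030 kPa.
Step 1 — Isobaric: P stays 2030 kPa; V/T = const ⇒ T₂ = 225 K, V₂ = 3.83 L.
W = PΔV = 2030×(3.83−10.8) kPa·L = -14100 J.
ΔU = nCvΔT = 4.15×20.8×(225−634) = -35300 J.
Q = ΔU + W = nCpΔT = -49400 J.
State after step 1: P = 2030 kPa, V = 3.83 L, T = 225 K.
Step 2 — Isochoric: V stays 3.83 L; P/T = const ⇒ T₂ = 515 K, P₂ = 4630 kPa.
W = 0 (no volume change).
ΔU = nCvΔT = 4.15×20.8×(515−225) = 25000 J.
Q = ΔU = 25000 J.
Net over both steps: W = -14100 J, Q = -24400 J, ΔU = -10300 J.

-24400 J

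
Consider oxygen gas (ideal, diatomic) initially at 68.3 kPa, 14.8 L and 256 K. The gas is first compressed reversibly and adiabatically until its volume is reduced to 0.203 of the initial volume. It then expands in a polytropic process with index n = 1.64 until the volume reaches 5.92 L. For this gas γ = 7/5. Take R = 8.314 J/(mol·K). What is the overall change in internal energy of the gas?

n = P₁V₁/(RT₁) = 68.3×14.8/(8.314×256) = 0.475 mol.
Step 1 — Adiabatic: TV^(γ−1) = const ⇒ T₂ = 256×(4.93)^0.400 = 484 K; PV^γ = const ⇒ P₂ = 637 kPa.
ΔU = nCvΔT = 0.475×20.8×(484−256) = 2260 J.
Q = 0 for an adiabatic process, so W = −ΔU = -2260 J.
State after step 1: P = 637 kPa, V = 3.00 L, T = 484 K.
Step 2 — Polytropic n=1.64: T₂ = T₁(V₁/V₂)^(n−1) = 484×(0.508)^0.64 = 314 K; P₂ = P₁(V₁/V₂)^n = 209 kPa.
W = (P₁V₁−P₂V₂)/(n−1) = (637×3.00−209×5.92)/0.64 = 1050 J.
ΔU = nCvΔT = 0.475×20.8×(314−484) = -1680 J.
Q = ΔU + W = -632 J.
Net over both steps: W = -1200 J, Q = -632 J, ΔU = 571 J.

571 J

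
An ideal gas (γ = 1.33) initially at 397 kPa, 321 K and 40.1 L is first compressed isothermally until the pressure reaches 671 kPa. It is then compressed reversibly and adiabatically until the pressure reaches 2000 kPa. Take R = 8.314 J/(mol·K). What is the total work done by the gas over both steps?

n = P₁V₁/(RT₁) = 397×40.1/(8.314×321) = 5.97 mol.
Step 1 — Isothermal: T stays 321 K; PV = const ⇒ V₂ = 23.7 L, P₂ = 671 kPa.
ΔU = 0 (ideal gas, T constant).
W = nRT ln(V₂/V₁) = 5.97×8.314×321×ln(0.592) = -8360 J.
Q = ΔU + W = -8360 J.
State after step 1: P = 671 kPa, V = 23.7 L, T = 321 K.
Step 2 — Adiabatic: T₂/T₁ = (P₂/P₁)^((γ−1)/γ) ⇒ T₂ = 321×(2.98)^0.248 = 421 K; V₂ = 10.4 L.
ΔU = nCvΔT = 5.97×25.2×(421−321) = 15000 J.
Q = 0 for an adiabatic process, so W = −ΔU = -15000 J.
Net over both steps: W = -23400 J, Q = -8360 J, ΔU = 15000 J.

-23400 J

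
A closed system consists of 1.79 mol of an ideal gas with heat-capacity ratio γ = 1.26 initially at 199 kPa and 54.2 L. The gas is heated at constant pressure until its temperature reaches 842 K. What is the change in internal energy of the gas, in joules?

6710 J

T₁ = P₁V₁/(nR) = 199×54.2/(1.79×8.314) = 725 K.
Isobaric: P stays 199 kPa; V/T = const ⇒ T₂ = 842 K, V₂ = 63.0 L.
For an ideal gas ΔU = nCvΔT with Cv = R/(γ−1) = 32.0 J/(mol·K).
ΔU = 1.79×32.0×(842−725) = 6710 J.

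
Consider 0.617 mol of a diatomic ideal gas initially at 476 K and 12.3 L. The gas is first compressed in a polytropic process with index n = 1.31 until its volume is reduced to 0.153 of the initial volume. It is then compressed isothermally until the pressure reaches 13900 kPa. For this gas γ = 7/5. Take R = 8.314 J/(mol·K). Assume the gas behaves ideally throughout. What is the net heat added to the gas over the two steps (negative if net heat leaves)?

-9220 J

P₁ = nRT₁/V₁ = 0.617×8.314×476/12.3 = 199 kPa.
Step 1 — Polytropic n=1.31: T₂ = T₁(V₁/V₂)^(n−1) = 476×(6.54)^0.31 = 852 K; P₂ = P₁(V₁/V₂)^n = 2320 kPa.
W = (P₁V₁−P₂V₂)/(n−1) = (199×12.3−2320×1.88)/0.31 = -6220 J.
ΔU = nCvΔT = 0.617×20.8×(852−476) = 4820 J.
Q = ΔU + W = -1400 J.
State after step 1: P = 2320 kPa, V = 1.88 L, T = 852 K.
Step 2 — Isothermal: T stays 852 K; PV = const ⇒ V₂ = 0.314 L, P₂ = 13900 kPa.
ΔU = 0 (ideal gas, T constant).
W = nRT ln(V₂/V₁) = 0.617×8.314×852×ln(0.167) = -7820 J.
Q = ΔU + W = -7820 J.
Net over both steps: W = -14000 J, Q = -9220 J, ΔU = 4820 J.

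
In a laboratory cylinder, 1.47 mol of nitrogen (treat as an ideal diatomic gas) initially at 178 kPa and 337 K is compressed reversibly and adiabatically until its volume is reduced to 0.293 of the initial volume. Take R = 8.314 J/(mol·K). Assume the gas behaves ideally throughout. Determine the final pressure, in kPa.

993 kPa

V₁ = nRT₁/P₁ = 1.47×8.314×337/178 = 23.1 L.
Adiabatic: TV^(γ−1) = const ⇒ T₂ = 337×(3.41)^0.400 = 551 K; PV^γ = const ⇒ P₂ = 993 kPa.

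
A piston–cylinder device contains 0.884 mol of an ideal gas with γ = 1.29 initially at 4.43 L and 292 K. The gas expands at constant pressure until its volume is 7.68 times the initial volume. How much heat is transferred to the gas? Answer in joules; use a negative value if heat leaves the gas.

P₁ = nRT₁/V₁ = 0.884×8.314×292/4.43 = 484 kPa.
Isobaric: P stays 484 kPa; V/T = const ⇒ T₂ = 2240 K, V₂ = 34.0 L.
W = PΔV = 484×(34.0−4.43) kPa·L = 14300 J.
ΔU = nCvΔT = 0.884×28.7×(2240−292) = 49400 J.
Q = ΔU + W = nCpΔT = 63800 J.

63800 J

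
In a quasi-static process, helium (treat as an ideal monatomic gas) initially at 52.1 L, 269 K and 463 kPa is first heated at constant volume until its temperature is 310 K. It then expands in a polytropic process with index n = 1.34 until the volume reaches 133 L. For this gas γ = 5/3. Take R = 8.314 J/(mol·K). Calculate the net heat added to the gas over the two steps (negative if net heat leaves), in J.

16400 J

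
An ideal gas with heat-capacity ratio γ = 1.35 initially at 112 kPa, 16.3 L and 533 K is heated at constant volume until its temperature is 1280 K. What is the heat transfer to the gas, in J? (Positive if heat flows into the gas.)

n = P₁V₁/(RT₁) = 112×16.3/(8.314×533) = 0.412 mol.
Isochoric: V stays 16.3 L; P/T = const ⇒ T₂ = 1280 K, P₂ = 269 kPa.
W = 0 (no volume change).
ΔU = nCvΔT = 0.412×23.8×(1280−533) = 7310 J.
Q = ΔU = 7310 J.

7310 J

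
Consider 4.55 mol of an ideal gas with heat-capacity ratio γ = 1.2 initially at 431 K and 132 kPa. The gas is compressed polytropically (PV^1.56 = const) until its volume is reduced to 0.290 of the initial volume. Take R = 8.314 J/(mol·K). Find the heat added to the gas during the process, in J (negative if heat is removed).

52400 J

V₁ = nRT₁/P₁ = 4.55×8.314×431/132 = 124 L.
Polytropic n=1.56: T₂ = T₁(V₁/V₂)^(n−1) = 431×(3.45)^0.56 = 862 K; P₂ = P₁(V₁/V₂)^n = 910 kPa.
W = (P₁V₁−P₂V₂)/(n−1) = (132×124−910×35.8)/0.56 = -29100 J.
ΔU = nCvΔT = 4.55×41.6×(862−431) = 81500 J.
Q = ΔU + W = 52400 J.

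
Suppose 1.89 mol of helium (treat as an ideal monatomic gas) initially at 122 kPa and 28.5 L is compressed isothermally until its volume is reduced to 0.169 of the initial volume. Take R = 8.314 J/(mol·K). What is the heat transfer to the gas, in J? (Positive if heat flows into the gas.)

-6180 J

T₁ = P₁V₁/(nR) = 122×28.5/(1.89×8.314) = 221 K.
Isothermal: T stays 221 K; PV = const ⇒ V₂ = 4.82 L, P₂ = 722 kPa.
ΔU = 0 (ideal gas, T constant).
W = nRT ln(V₂/V₁) = 1.89×8.314×221×ln(0.169) = -6180 J.
Q = ΔU + W = -6180 J.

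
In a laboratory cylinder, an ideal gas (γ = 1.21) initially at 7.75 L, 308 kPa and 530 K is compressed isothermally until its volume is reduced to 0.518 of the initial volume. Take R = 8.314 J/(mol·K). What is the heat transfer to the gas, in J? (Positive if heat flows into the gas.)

-1570 J

n = P₁V₁/(RT₁) = 308×7.75/(8.314×530) = 0.542 mol.
Isothermal: T stays 530 K; PV = const ⇒ V₂ = 4.01 L, P₂ = 595 kPa.
ΔU = 0 (ideal gas, T constant).
W = nRT ln(V₂/V₁) = 0.542×8.314×530×ln(0.518) = -1570 J.
Q = ΔU + W = -1570 J.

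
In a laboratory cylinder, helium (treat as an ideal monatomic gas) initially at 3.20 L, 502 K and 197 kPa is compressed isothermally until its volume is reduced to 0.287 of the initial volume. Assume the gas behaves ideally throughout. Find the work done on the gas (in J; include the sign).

787 J

n = P₁V₁/(RT₁) = 197×3.20/(8.314×502) = 0.151 mol.
Isothermal: T stays 502 K; PV = const ⇒ V₂ = 0.918 L, P₂ = 686 kPa.
W = nRT ln(V₂/V₁) = 0.151×8.314×502×ln(0.287) = -787 J.
Work done on the gas = −W_by = 787 J.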